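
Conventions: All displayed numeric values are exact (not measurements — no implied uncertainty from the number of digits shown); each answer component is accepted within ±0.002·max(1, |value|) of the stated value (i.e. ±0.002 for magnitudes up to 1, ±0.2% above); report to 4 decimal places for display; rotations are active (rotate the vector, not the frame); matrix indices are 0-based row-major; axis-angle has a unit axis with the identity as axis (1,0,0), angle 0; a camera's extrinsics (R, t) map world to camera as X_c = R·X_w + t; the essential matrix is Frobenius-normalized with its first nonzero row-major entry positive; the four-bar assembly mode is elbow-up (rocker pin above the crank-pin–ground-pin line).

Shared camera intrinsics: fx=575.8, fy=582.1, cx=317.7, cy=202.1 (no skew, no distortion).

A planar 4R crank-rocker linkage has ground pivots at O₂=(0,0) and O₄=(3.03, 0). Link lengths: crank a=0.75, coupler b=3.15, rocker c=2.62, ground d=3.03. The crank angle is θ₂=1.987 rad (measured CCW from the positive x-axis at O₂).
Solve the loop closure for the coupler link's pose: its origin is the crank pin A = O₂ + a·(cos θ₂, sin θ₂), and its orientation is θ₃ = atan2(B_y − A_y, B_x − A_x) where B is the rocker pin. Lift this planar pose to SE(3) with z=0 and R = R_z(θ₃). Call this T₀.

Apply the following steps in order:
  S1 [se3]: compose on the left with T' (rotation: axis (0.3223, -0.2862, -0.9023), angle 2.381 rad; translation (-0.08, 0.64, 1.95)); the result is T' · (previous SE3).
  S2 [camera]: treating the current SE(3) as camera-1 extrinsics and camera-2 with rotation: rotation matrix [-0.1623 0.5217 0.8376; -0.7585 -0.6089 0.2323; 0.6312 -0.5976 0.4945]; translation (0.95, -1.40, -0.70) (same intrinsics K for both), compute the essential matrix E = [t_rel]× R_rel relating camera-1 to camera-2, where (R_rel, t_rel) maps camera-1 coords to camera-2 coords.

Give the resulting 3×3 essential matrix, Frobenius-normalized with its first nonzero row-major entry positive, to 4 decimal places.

matrix = [0.2309 0.1754 -0.0144; -0.5536 -0.3303 -0.0446; 0.2340 -0.4241 0.5133]

source (fourbar_fk): coupler pose = R=[0.8161 -0.5780 0.0000; 0.5780 0.8161 0.0000; 0.0000 0.0000 1.0000], t=(-0.3032, 0.6860, 0.0000)
after S1 (compose_se3): R=[-0.1773 0.6930 -0.6988; -0.9745 -0.0244 0.2231; 0.1376 0.7206 0.6796], t=(0.4029, 0.4769, 2.5001)
after S2 (essential): [0.2309 0.1754 -0.0144; -0.5536 -0.3303 -0.0446; 0.2340 -0.4241 0.5133]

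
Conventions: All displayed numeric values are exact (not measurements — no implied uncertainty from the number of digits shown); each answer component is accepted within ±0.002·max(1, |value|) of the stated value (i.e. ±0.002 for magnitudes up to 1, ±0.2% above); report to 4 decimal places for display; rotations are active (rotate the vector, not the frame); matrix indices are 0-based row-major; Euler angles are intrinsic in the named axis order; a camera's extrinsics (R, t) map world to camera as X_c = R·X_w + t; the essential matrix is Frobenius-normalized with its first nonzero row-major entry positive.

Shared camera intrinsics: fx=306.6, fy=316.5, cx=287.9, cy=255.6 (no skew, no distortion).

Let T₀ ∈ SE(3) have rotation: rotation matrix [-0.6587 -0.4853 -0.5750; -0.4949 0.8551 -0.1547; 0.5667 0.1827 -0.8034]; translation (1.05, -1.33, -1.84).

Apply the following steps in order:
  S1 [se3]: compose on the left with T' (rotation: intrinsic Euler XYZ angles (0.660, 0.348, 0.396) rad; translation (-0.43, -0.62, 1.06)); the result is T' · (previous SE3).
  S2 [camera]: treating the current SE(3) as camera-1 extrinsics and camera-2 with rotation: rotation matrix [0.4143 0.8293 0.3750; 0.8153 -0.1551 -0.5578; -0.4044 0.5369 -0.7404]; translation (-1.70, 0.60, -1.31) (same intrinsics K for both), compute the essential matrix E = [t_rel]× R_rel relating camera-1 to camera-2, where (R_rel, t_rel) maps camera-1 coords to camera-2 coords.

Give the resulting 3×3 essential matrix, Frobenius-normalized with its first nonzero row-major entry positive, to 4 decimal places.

matrix = [0.1939 0.0497 0.4985; 0.2971 0.2471 0.3196; 0.2944 0.5014 -0.3491]

after S1 (compose_se3): R=[-0.1986 -0.6686 -0.7166; -0.9752 0.2075 0.0767; 0.0974 0.7141 -0.6933], t=(0.3355, 0.1009, -1.2097)
after S2 (essential): [0.1939 0.0497 0.4985; 0.2971 0.2471 0.3196; 0.2944 0.5014 -0.3491]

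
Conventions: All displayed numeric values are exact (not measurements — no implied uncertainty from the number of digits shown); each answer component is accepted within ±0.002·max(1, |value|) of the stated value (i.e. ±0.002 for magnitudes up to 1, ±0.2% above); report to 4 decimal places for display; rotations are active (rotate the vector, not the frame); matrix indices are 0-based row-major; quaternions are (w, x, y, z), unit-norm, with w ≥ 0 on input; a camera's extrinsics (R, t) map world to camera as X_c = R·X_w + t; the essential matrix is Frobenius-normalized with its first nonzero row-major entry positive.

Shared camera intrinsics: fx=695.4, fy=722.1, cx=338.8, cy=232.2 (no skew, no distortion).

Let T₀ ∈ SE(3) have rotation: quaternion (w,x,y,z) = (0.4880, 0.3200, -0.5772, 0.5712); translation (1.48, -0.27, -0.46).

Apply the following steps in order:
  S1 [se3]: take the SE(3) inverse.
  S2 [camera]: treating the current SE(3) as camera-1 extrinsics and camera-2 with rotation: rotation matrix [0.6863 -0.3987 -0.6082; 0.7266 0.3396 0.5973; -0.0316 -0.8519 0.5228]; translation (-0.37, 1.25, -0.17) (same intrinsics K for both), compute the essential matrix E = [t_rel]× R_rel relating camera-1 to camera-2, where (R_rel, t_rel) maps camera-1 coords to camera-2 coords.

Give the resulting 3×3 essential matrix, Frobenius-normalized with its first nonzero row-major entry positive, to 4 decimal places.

matrix = [0.2367 -0.2303 0.5322; -0.0481 0.1246 -0.3083; 0.6614 0.0267 -0.2380]

after S1 (invert_se3): R=[-0.3189 0.1881 0.9289; -0.9269 0.1426 -0.3471; -0.1978 -0.9717 0.1289], t=(0.9501, 1.2507, 0.0896)
after S2 (essential): [0.2367 -0.2303 0.5322; -0.0481 0.1246 -0.3083; 0.6614 0.0267 -0.2380]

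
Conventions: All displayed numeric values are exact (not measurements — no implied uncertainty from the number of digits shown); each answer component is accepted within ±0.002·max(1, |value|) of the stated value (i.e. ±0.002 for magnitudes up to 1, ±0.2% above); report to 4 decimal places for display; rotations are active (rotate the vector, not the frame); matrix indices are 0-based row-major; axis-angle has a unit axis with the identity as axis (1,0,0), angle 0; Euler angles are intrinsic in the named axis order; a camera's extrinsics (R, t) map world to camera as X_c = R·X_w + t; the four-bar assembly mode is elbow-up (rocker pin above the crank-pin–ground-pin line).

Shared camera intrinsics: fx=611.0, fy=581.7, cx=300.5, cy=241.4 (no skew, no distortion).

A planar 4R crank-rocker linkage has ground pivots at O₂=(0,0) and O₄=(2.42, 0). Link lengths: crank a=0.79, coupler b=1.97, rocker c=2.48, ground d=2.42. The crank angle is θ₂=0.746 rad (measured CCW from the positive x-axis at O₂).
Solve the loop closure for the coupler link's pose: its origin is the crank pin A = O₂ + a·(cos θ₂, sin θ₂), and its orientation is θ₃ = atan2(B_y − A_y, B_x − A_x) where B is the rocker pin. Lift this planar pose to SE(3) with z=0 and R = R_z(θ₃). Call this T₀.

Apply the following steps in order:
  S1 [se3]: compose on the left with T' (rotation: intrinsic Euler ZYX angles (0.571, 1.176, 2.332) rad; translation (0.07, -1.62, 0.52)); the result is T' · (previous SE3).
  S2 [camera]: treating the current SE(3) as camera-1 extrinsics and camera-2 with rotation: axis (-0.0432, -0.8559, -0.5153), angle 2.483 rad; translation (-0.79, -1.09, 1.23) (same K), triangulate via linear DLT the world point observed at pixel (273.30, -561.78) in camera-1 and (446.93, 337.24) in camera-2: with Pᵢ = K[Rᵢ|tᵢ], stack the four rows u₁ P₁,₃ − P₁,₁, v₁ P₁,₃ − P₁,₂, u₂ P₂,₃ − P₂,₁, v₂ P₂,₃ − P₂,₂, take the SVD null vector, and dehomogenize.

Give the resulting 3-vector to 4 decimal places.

result = (-1.0097, 1.5570, 0.3821)

source (fourbar_fk): coupler pose = R=[0.4533 -0.8914 0.0000; 0.8914 0.4533 0.0000; 0.0000 0.0000 1.0000], t=(0.5802, 0.5362, 0.0000)
after S1 (compose_se3): R=[0.9802 0.1354 -0.1444; -0.1011 -0.2846 -0.9533; -0.1702 0.9490 -0.2653], t=(0.7591, -1.6169, 0.1338)
after S2 (triangulate): (-1.0097, 1.5570, 0.3821)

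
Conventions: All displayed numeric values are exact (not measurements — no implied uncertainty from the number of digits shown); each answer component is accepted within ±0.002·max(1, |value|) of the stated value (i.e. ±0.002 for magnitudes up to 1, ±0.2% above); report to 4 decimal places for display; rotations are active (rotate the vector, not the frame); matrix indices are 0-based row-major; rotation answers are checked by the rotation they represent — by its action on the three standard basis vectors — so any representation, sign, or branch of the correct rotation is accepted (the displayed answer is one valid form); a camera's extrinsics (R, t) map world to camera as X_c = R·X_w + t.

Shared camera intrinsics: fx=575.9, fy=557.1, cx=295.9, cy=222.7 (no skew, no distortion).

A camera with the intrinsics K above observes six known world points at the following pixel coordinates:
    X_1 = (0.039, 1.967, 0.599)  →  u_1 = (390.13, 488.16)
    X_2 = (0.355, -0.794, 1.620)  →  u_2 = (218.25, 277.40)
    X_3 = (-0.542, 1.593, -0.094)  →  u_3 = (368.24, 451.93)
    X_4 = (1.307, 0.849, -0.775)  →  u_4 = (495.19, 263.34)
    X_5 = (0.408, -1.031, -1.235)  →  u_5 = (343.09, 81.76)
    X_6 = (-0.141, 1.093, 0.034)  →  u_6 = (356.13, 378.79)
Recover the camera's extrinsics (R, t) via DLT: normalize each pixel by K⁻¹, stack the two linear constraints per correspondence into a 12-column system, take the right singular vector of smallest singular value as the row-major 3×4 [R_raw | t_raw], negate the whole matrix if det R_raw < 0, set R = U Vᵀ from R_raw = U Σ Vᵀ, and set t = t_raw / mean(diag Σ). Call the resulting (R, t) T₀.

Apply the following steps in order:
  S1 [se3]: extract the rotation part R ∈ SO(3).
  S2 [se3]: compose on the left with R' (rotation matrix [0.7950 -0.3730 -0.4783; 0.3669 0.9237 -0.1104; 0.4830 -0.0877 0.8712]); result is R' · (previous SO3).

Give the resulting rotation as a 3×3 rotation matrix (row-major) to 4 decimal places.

source (pnp_recover): camera pose = R=[0.7134 0.5100 -0.4806; -0.1677 0.7901 0.5896; 0.6804 -0.3400 0.6491], t=(0.0400, 0.3800, 5.0400)
after S1 (rot_of_se3): [0.7134 0.5100 -0.4806; -0.1677 0.7901 0.5896; 0.6804 -0.3400 0.6491]
after S2 (compose_so3): [0.3042 0.2734 -0.9125; 0.0318 0.9545 0.2966; 0.9521 -0.1192 0.2817]

rotation (matrix) = ((0.3042, 0.2734, -0.9125), (0.0318, 0.9545, 0.2966), (0.9521, -0.1192, 0.2817))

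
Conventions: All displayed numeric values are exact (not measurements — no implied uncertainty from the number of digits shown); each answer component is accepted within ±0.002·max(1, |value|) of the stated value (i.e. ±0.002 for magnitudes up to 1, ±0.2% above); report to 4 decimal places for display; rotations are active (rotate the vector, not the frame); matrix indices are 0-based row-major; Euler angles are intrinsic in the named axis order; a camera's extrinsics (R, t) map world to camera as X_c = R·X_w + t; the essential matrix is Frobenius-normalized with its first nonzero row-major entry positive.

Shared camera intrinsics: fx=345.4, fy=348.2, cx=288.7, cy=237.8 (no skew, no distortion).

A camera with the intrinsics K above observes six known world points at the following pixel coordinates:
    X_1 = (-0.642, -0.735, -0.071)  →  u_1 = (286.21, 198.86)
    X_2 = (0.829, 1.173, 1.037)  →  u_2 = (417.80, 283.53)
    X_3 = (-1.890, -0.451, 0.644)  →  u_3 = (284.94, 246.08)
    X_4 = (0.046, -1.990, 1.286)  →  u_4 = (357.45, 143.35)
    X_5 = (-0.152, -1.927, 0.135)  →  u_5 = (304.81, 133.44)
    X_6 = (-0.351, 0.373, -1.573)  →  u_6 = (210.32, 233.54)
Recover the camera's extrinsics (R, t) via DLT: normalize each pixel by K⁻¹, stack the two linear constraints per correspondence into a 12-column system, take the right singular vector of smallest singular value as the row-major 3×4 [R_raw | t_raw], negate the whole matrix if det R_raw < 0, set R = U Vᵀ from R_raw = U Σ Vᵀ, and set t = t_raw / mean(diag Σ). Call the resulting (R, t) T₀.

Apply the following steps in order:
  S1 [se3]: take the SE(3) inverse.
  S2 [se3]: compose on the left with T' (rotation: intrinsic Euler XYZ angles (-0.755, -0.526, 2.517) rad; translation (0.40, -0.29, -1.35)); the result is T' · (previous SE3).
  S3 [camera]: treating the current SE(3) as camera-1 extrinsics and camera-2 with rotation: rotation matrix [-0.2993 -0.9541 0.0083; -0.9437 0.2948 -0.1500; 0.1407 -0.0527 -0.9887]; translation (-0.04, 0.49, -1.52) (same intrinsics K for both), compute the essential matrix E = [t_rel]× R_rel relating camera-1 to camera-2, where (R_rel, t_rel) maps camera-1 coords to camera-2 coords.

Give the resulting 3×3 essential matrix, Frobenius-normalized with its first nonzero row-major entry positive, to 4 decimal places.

source (pnp_recover): camera pose = R=[0.5294 0.0743 0.8451; -0.3941 0.9037 0.1674; -0.7513 -0.4217 0.5077], t=(0.4099, -0.2700, 5.4395)
after S1 (invert_se3): R=[0.5294 -0.3941 -0.7513; 0.0743 0.9037 -0.4217; 0.8451 0.1674 0.5077], t=(3.7631, 2.5074, -3.0629)
after S2 (compose_se3): R=[-0.8333 -0.2646 0.4854; 0.5197 -0.6743 0.5246; 0.1885 0.6894 0.6994], t=(-1.9702, -3.5388, -5.0456)
after S3 (essential): [0.5121 -0.4801 0.0322; -0.3960 -0.3728 0.4344; 0.0126 0.1219 -0.0818]

matrix = [0.5121 -0.4801 0.0322; -0.3960 -0.3728 0.4344; 0.0126 0.1219 -0.0818]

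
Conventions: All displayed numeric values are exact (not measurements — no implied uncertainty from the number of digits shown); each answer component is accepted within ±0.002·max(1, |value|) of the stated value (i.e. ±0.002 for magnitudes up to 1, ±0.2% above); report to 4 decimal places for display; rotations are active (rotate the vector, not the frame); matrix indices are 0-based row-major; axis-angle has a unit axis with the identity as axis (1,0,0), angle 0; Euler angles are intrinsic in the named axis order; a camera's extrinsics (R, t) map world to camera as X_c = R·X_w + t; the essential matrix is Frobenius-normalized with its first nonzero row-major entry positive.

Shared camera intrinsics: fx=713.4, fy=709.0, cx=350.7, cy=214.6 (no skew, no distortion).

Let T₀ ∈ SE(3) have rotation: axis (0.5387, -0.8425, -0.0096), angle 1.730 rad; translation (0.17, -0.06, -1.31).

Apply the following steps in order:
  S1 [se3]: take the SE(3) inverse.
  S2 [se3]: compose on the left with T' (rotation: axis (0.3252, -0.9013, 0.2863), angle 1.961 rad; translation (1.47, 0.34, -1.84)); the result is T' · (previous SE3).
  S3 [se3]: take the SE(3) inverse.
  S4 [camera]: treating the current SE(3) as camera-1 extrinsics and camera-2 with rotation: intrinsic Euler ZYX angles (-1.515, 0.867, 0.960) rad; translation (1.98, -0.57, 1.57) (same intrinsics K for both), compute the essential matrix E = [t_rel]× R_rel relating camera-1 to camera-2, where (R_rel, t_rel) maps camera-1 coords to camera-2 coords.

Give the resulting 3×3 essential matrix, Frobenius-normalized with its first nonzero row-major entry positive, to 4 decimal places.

matrix = [0.2944 0.0181 -0.1142; 0.2355 0.0130 -0.6281; -0.5966 -0.0381 -0.3041]

after S1 (invert_se3): R=[0.1776 -0.5353 0.8258; -0.5163 0.6637 0.5412; -0.8378 -0.5225 -0.1585], t=(1.0195, 0.8366, -0.0966)
after S2 (compose_se3): R=[0.8946 0.0496 -0.4441; 0.1430 0.9098 0.3896; 0.4234 -0.4121 0.8068], t=(0.7391, 0.8807, -0.8798)
after S3 (invert_se3): R=[0.8946 0.1430 0.4234; 0.0496 0.9098 -0.4121; -0.4441 0.3896 0.8068], t=(-0.4146, -1.2005, 0.6949)
after S4 (essential): [0.2944 0.0181 -0.1142; 0.2355 0.0130 -0.6281; -0.5966 -0.0381 -0.3041]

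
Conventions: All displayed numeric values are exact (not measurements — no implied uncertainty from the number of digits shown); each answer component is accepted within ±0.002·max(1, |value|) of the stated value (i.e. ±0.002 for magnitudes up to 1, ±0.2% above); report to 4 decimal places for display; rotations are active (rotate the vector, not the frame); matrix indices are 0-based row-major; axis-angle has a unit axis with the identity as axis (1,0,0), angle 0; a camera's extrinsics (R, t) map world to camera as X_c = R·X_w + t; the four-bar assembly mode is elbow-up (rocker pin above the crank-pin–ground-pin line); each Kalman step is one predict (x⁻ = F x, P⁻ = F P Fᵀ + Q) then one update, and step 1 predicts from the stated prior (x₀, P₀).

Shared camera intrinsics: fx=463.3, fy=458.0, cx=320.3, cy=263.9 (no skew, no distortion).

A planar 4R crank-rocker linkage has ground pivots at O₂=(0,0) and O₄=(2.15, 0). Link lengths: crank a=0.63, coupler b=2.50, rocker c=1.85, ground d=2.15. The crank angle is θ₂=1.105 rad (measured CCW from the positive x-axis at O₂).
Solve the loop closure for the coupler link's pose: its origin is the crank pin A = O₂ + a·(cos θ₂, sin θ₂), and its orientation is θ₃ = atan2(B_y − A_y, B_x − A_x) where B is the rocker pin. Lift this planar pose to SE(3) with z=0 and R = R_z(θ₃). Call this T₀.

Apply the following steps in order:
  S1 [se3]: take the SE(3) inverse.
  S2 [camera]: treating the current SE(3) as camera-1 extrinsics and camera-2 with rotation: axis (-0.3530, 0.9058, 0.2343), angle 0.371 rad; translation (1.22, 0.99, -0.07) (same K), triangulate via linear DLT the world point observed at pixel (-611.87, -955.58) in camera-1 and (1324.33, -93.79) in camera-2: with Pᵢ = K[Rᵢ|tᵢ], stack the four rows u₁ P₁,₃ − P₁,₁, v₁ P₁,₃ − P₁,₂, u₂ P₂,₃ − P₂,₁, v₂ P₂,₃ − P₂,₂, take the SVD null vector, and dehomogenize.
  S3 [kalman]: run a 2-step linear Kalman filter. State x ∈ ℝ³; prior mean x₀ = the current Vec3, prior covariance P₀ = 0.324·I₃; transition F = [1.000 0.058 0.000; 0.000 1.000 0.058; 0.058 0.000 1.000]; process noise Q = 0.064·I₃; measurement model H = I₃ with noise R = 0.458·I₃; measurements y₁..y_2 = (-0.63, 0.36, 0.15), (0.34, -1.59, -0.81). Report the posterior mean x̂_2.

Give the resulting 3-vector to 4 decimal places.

source (fourbar_fk): coupler pose = R=[0.8627 -0.5057 0.0000; 0.5057 0.8627 0.0000; 0.0000 0.0000 1.0000], t=(0.2830, 0.5629, 0.0000)
after S1 (invert_se3): R=[0.8627 0.5057 0.0000; -0.5057 0.8627 0.0000; 0.0000 0.0000 1.0000], t=(-0.5288, -0.3425, 0.0000)
after S2 (triangulate): (0.0173, -1.6993, 0.6825)
after S3 (kf_track): (-0.1284, -1.0539, -0.0325)

result = (-0.1284, -1.0539, -0.0325)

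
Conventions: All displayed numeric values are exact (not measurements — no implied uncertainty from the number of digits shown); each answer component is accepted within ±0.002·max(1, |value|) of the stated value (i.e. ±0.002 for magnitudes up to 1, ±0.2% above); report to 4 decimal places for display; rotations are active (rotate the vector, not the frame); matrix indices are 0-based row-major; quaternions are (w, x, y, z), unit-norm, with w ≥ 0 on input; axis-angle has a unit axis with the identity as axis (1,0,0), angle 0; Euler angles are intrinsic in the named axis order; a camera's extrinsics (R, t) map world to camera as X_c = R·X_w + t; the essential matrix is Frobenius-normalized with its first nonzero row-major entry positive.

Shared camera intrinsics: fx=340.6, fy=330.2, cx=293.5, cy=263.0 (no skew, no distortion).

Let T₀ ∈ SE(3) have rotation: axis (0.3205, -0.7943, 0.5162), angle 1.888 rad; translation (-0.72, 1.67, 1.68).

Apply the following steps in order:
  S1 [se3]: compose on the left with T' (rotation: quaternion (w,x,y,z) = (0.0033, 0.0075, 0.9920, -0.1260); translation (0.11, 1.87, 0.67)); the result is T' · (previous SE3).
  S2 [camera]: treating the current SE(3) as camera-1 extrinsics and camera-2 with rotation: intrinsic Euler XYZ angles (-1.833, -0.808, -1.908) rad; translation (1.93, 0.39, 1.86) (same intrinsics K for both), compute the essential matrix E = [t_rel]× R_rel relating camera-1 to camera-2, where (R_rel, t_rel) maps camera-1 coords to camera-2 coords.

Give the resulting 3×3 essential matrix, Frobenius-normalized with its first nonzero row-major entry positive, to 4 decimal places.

matrix = [0.0780 0.0193 -0.1744; 0.1339 0.0522 -0.6664; -0.6838 -0.0815 -0.1553]

after S1 (compose_se3): R=[0.1842 0.8313 0.5244; -0.0940 0.5460 -0.8325; -0.9784 0.1041 0.1787], t=(0.8640, 3.0566, -1.3679)
after S2 (essential): [0.0780 0.0193 -0.1744; 0.1339 0.0522 -0.6664; -0.6838 -0.0815 -0.1553]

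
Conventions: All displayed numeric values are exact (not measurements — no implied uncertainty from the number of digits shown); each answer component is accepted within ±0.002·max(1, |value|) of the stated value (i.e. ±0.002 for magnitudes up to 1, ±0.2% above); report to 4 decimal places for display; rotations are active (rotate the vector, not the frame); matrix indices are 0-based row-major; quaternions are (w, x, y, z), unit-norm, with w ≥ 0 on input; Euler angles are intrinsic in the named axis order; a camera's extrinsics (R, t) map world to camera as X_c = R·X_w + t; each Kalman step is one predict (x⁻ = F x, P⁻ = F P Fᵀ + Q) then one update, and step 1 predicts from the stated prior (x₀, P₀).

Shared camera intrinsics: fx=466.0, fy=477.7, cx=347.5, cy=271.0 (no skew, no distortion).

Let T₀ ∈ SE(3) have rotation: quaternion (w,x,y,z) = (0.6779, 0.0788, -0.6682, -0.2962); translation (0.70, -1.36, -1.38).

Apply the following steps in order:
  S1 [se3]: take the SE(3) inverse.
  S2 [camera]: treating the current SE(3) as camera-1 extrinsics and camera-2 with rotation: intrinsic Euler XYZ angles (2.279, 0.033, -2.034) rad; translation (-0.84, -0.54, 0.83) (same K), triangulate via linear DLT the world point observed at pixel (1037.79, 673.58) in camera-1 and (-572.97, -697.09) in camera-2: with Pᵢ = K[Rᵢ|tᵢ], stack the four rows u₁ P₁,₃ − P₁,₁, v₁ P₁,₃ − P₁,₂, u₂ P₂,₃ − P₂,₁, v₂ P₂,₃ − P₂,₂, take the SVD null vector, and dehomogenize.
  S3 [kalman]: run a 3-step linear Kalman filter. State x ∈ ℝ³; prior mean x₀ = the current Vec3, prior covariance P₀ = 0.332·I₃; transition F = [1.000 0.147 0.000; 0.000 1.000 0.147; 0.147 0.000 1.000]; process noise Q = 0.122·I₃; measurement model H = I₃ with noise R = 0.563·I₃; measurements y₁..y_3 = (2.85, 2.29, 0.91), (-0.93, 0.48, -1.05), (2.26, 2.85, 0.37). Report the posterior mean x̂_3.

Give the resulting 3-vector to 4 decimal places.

result = (1.1589, 1.4877, 0.4386)

after S1 (invert_se3): R=[-0.0685 -0.5069 0.8593; 0.2963 0.8121 0.5027; -0.9526 0.2890 0.0946], t=(0.5443, 1.5908, 1.1904)
after S2 (triangulate): (-0.2988, -1.0837, 0.8440)
after S3 (kf_track): (1.1589, 1.4877, 0.4386)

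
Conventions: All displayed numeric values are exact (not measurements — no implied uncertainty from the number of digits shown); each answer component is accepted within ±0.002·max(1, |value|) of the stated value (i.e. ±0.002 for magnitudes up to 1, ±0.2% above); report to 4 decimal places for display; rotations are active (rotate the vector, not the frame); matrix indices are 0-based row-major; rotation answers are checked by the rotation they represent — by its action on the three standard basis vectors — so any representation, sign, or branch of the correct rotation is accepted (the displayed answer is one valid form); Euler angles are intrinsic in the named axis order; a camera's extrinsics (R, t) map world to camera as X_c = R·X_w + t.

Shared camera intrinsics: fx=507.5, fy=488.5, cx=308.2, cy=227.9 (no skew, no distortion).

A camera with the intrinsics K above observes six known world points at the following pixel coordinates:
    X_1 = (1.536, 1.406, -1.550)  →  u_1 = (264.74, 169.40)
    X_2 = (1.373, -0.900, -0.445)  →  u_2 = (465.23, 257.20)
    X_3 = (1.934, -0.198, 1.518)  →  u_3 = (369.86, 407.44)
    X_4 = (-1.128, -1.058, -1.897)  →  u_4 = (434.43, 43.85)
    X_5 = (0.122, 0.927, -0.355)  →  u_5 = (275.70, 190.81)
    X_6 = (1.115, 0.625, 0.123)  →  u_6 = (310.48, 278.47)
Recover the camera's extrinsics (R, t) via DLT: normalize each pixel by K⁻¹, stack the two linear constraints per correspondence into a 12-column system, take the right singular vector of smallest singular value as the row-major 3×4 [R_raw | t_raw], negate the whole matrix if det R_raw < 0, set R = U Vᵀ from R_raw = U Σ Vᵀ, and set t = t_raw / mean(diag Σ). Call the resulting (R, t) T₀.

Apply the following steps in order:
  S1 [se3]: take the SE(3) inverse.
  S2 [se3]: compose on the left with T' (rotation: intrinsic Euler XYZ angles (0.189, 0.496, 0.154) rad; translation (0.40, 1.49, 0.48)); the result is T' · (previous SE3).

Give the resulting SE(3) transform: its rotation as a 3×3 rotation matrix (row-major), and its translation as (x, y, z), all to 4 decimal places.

rotation (matrix) = ((0.2125, 0.9233, -0.3200), (-0.8437, 0.0082, -0.5367), (-0.4930, 0.3840, 0.7807)), translation = (2.5625, 5.2789, -4.2006)

source (pnp_recover): camera pose = R=[0.1965 -0.9628 -0.1853; 0.6381 -0.0179 0.7698; -0.7445 -0.2695 0.6108], t=(0.4300, -0.2300, 6.3798)
after S1 (invert_se3): R=[0.1965 0.6381 -0.7445; -0.9628 -0.0179 -0.2695; -0.1853 0.7698 0.6108], t=(4.8121, 2.1291, -3.6402)
after S2 (compose_se3): R=[0.2125 0.9233 -0.3200; -0.8437 0.0082 -0.5367; -0.4930 0.3840 0.7807], t=(2.5625, 5.2789, -4.2006)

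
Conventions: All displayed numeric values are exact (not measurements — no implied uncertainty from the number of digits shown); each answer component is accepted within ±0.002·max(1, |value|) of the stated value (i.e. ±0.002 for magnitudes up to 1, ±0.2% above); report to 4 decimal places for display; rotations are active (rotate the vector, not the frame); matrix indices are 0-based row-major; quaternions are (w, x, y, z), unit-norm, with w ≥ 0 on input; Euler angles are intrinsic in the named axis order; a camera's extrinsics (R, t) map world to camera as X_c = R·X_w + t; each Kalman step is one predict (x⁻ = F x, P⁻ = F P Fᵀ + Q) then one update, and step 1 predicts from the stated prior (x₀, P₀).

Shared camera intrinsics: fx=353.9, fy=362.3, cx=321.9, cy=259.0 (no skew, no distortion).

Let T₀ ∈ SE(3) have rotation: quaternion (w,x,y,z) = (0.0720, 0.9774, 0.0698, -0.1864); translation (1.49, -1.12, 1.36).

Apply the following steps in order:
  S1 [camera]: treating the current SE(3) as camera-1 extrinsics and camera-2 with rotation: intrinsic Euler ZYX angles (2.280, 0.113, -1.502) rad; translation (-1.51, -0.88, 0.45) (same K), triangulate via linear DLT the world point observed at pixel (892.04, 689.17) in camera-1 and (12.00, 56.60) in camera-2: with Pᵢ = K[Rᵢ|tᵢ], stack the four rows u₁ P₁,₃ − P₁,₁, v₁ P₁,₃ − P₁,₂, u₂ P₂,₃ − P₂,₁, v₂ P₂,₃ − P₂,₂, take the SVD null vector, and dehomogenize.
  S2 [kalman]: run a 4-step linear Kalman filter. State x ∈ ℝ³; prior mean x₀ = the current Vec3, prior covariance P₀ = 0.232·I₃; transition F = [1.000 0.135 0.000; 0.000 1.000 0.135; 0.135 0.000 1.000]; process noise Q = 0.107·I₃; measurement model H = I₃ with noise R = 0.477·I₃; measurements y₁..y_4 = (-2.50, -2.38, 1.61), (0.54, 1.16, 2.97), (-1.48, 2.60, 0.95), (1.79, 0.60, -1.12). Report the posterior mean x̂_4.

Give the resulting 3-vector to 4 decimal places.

result = (0.0846, 0.8244, 0.5154)

after S1 (triangulate): (-0.1858, -1.8482, 0.8371)
after S2 (kf_track): (0.0846, 0.8244, 0.5154)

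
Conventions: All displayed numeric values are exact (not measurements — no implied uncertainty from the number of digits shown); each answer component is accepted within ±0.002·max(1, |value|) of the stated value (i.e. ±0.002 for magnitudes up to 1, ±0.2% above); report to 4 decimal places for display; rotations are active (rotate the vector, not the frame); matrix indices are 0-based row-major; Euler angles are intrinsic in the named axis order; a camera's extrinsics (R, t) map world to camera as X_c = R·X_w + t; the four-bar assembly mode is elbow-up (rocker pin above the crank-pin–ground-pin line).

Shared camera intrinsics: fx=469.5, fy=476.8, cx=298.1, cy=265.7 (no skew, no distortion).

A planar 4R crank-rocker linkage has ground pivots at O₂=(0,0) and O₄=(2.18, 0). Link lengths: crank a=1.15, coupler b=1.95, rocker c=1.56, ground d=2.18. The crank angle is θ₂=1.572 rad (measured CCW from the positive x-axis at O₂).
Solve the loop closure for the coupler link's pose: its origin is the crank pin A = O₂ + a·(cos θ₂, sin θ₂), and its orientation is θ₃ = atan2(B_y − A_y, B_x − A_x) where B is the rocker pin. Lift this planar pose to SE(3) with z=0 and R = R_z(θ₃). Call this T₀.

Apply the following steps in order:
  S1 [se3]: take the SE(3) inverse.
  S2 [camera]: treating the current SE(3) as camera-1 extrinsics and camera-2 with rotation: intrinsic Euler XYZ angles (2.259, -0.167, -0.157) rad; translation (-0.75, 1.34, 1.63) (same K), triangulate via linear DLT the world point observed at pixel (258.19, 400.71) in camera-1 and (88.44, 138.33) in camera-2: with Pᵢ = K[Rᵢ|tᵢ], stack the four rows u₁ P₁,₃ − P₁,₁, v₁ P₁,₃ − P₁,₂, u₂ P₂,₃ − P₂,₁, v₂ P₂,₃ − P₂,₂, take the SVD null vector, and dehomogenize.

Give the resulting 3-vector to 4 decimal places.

result = (-0.1714, 1.4679, 1.2194)

source (fourbar_fk): coupler pose = R=[0.9802 -0.1982 0.0000; 0.1982 0.9802 0.0000; 0.0000 0.0000 1.0000], t=(-0.0014, 1.1500, 0.0000)
after S1 (invert_se3): R=[0.9802 0.1982 0.0000; -0.1982 0.9802 0.0000; 0.0000 0.0000 1.0000], t=(-0.2265, -1.1275, 0.0000)
after S2 (triangulate): (-0.1714, 1.4679, 1.2194)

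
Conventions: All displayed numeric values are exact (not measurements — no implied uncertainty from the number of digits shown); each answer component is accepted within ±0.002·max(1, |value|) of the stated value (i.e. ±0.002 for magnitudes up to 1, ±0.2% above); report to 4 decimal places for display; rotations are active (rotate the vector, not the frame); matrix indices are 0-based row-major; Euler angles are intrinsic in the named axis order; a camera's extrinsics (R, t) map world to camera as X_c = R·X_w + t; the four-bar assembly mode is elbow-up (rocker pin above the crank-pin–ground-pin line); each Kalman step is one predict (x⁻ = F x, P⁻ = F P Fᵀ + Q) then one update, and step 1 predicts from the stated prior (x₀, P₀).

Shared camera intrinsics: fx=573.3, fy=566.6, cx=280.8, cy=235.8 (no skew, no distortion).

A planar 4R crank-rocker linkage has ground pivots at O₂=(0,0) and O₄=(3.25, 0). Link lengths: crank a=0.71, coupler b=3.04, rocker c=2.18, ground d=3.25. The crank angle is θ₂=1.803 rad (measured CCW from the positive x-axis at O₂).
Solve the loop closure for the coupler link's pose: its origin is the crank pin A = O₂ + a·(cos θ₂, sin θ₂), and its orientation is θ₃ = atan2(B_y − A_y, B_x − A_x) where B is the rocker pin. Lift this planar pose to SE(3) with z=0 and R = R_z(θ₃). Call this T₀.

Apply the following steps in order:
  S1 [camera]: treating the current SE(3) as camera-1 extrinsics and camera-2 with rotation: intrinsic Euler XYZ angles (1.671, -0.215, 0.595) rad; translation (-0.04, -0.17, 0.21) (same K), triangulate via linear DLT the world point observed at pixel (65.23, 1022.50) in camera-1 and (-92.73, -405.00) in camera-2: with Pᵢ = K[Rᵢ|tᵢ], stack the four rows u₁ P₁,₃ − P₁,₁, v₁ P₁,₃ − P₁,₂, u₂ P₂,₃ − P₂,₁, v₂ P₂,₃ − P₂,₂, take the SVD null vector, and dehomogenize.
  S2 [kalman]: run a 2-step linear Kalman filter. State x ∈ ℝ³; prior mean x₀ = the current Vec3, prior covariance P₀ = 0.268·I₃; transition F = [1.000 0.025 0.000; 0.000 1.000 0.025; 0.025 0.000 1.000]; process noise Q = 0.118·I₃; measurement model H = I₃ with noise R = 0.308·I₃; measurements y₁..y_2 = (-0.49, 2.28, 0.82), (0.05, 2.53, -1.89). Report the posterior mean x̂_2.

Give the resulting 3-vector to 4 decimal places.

source (fourbar_fk): coupler pose = R=[0.8922 -0.4517 0.0000; 0.4517 0.8922 0.0000; 0.0000 0.0000 1.0000], t=(-0.1634, 0.6909, 0.0000)
after S1 (triangulate): (0.3119, 1.6190, 1.6394)
after S2 (kf_track): (-0.0227, 2.2567, -0.3025)

result = (-0.0227, 2.2567, -0.3025)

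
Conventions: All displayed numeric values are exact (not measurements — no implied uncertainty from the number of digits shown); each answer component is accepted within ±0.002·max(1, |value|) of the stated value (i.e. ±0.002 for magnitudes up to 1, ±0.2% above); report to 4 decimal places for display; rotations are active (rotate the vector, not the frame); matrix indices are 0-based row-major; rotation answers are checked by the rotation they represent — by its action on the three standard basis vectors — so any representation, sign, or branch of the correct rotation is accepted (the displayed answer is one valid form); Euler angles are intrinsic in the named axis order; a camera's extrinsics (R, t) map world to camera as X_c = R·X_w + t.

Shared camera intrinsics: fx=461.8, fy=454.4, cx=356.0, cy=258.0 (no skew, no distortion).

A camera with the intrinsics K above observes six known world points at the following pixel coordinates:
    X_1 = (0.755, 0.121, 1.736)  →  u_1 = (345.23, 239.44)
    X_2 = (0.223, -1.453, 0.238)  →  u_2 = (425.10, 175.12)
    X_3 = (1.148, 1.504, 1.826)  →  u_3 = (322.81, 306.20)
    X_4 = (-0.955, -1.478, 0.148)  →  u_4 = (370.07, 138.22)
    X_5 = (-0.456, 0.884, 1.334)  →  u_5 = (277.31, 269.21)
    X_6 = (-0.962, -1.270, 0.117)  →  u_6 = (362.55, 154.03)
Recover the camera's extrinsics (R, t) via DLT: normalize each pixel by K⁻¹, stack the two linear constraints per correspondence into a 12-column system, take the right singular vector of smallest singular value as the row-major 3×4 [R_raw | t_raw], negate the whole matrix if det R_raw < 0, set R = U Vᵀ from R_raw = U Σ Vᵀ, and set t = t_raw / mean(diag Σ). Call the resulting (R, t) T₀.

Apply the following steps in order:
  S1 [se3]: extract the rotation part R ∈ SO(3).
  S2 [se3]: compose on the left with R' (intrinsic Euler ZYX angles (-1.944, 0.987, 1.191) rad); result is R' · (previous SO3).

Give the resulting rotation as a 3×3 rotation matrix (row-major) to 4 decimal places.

source (pnp_recover): camera pose = R=[0.7137 -0.4837 -0.5066; 0.2671 0.8565 -0.4417; 0.6475 0.1799 0.7405], t=(0.2102, 0.1300, 6.3023)
after S1 (rot_of_se3): [0.7137 -0.4837 -0.5066; 0.2671 0.8565 -0.4417; 0.6475 0.1799 0.7405]
after S2 (compose_so3): [-0.7597 -0.0250 -0.6498; -0.5624 -0.4764 0.6758; -0.3265 0.8789 0.3479]

rotation (matrix) = ((-0.7597, -0.0250, -0.6498), (-0.5624, -0.4764, 0.6758), (-0.3265, 0.8789, 0.3479))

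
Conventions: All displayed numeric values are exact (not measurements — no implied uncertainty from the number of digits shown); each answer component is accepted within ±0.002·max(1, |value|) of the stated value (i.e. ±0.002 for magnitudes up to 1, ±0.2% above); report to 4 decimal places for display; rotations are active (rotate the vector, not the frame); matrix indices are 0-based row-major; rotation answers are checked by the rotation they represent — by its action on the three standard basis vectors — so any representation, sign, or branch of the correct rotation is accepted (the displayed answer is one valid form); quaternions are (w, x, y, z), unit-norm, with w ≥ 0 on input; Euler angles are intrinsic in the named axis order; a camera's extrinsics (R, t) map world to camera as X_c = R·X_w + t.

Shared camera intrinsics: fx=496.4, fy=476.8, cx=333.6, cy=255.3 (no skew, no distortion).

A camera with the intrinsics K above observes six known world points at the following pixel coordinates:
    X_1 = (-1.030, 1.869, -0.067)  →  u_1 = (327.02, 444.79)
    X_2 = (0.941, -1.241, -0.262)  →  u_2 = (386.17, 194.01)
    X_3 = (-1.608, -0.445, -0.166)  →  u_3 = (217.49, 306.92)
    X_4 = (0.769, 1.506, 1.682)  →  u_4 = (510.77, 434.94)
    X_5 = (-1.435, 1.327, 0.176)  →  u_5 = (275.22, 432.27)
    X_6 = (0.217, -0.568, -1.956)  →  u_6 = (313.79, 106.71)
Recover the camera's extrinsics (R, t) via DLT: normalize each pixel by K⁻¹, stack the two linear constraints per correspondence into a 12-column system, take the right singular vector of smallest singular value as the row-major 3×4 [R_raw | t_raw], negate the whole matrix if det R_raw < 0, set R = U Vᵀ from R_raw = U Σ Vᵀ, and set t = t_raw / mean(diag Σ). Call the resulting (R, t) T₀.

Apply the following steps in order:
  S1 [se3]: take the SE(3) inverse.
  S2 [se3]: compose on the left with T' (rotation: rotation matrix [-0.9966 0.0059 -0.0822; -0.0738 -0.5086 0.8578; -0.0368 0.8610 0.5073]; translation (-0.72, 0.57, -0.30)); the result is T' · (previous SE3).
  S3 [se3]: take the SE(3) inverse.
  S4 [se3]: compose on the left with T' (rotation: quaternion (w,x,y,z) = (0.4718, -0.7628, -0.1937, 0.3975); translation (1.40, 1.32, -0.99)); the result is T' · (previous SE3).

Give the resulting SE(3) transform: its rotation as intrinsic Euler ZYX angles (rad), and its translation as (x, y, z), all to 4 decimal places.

rotation (euler_zyx) = (-2.0500, -0.1402, -2.4714), translation = (-2.6470, 3.6555, -2.5292)

source (pnp_recover): camera pose = R=[0.9092 0.3169 0.2701; -0.3988 0.4762 0.7837; 0.1198 -0.8203 0.5593], t=(0.3100, 0.3200, 5.6398)
after S1 (invert_se3): R=[0.9092 -0.3988 0.1198; 0.3169 0.4762 -0.8203; 0.2701 0.7837 0.5593], t=(-0.8296, 4.3755, -3.4889)
after S2 (compose_se3): R=[-0.9264 0.3358 -0.1702; 0.0034 0.4595 0.8881; 0.3764 0.8222 -0.4269], t=(0.4195, -4.5871, 1.7278)
after S3 (invert_se3): R=[-0.9264 0.0034 0.3764; 0.3358 0.4595 0.8222; -0.1702 0.8881 -0.4269], t=(-0.2461, 0.5465, 4.8829)
after S4 (compose_se3): R=[-0.4566 -0.7354 0.5007; -0.8787 0.2843 -0.3836; 0.1397 -0.6151 -0.7760], t=(-2.6470, 3.6555, -2.5292)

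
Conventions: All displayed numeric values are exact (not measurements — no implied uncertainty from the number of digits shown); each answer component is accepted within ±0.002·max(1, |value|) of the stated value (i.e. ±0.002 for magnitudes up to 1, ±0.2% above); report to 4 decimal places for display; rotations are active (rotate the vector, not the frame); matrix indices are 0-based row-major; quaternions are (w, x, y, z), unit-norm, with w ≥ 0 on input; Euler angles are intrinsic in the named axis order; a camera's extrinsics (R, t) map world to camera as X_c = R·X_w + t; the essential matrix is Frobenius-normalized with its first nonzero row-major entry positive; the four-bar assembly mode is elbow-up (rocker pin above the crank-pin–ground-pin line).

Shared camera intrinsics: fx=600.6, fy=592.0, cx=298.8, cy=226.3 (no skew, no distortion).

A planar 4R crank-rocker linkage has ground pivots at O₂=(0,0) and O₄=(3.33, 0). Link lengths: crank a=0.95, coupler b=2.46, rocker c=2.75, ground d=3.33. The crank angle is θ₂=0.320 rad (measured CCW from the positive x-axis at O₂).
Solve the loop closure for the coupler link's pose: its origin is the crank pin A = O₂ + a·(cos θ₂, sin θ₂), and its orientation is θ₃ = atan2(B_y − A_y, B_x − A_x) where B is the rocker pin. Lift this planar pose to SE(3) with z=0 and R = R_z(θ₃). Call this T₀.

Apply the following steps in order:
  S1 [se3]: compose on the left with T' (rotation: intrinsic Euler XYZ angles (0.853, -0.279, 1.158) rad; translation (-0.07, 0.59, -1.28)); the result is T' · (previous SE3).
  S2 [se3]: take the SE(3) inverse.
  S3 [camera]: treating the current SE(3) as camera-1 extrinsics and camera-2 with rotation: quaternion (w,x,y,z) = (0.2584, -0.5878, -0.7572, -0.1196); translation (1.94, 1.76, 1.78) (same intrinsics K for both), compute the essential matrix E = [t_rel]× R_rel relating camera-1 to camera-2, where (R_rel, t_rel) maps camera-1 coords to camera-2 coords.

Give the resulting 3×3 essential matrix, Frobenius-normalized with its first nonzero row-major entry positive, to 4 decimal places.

matrix = [0.2207 -0.3849 0.1360; -0.6351 0.0472 -0.0341; 0.2182 0.5465 -0.1778]

source (fourbar_fk): coupler pose = R=[0.4824 -0.8760 0.0000; 0.8760 0.4824 0.0000; 0.0000 0.0000 1.0000], t=(0.9018, 0.2988, 0.0000)
after S1 (compose_se3): R=[-0.5853 -0.7626 -0.2754; 0.6481 -0.2359 -0.7241; 0.4872 -0.6023 0.6323], t=(0.0146, 1.1939, -0.5515)
after S2 (invert_se3): R=[-0.5853 0.6481 0.4872; -0.7626 -0.2359 -0.6023; -0.2754 -0.7241 0.6323], t=(-0.4964, -0.0394, 1.2173)
after S3 (essential): [0.2207 -0.3849 0.1360; -0.6351 0.0472 -0.0341; 0.2182 0.5465 -0.1778]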